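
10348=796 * 13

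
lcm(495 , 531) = 29205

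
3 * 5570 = 16710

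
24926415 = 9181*2715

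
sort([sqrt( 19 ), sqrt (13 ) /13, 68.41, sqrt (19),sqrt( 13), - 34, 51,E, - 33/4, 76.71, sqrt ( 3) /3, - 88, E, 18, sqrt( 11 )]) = [- 88 , - 34, - 33/4, sqrt( 13) /13, sqrt( 3 ) /3,  E,E, sqrt(11),sqrt(13), sqrt( 19),sqrt(19 ),18,51, 68.41, 76.71]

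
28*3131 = 87668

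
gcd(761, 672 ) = 1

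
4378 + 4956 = 9334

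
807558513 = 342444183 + 465114330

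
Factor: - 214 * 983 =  - 210362 = - 2^1*107^1*983^1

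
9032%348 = 332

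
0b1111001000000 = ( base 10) 7744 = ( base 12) 4594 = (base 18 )15g4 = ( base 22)g00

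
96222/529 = 181+473/529 = 181.89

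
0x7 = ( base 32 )7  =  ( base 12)7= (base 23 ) 7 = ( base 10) 7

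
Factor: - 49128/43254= - 92/81 = - 2^2*3^( - 4 )*23^1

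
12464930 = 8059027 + 4405903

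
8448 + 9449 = 17897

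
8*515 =4120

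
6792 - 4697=2095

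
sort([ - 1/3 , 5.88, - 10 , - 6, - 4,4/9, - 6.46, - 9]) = [ - 10, - 9,- 6.46, - 6, - 4,- 1/3, 4/9, 5.88] 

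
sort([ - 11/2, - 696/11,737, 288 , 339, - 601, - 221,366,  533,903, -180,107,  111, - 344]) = [ - 601,-344,-221, - 180,-696/11, - 11/2,107,111, 288, 339,366,533 , 737,  903 ]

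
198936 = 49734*4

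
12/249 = 4/83 = 0.05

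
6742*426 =2872092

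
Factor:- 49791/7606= - 2^( - 1)*3^1*7^1*2371^1 * 3803^ (-1 )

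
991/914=1 + 77/914 = 1.08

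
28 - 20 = 8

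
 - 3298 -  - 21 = -3277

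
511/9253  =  511/9253 =0.06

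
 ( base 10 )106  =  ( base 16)6A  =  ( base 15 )71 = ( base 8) 152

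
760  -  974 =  - 214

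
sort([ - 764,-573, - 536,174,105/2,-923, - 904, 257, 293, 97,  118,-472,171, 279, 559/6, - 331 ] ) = [  -  923,  -  904, - 764 , - 573,-536,-472,- 331,105/2, 559/6,97,118,171, 174,257,279,293] 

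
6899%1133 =101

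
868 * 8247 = 7158396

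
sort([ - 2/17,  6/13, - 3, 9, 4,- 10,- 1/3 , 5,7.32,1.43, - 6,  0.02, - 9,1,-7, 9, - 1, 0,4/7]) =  [-10, - 9 , - 7, - 6 , -3, - 1, - 1/3, - 2/17, 0,0.02,6/13, 4/7, 1,  1.43,4, 5,7.32,9,  9]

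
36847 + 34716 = 71563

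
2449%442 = 239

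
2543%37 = 27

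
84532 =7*12076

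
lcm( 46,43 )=1978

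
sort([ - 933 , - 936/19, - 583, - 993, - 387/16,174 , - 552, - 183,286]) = [ - 993,-933, - 583, - 552,-183, - 936/19,-387/16 , 174, 286 ]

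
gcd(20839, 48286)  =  7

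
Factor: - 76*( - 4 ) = 2^4 * 19^1 = 304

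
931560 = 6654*140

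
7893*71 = 560403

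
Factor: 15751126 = 2^1*7875563^1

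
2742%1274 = 194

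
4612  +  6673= 11285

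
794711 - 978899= -184188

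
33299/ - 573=  -  59 + 508/573 = -58.11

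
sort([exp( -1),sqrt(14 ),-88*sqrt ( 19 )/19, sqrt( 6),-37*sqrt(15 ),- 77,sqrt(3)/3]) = [ - 37 *sqrt( 15 ), - 77, - 88*sqrt( 19 ) /19, exp( - 1), sqrt( 3) /3, sqrt ( 6 ), sqrt( 14) ]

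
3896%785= 756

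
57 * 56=3192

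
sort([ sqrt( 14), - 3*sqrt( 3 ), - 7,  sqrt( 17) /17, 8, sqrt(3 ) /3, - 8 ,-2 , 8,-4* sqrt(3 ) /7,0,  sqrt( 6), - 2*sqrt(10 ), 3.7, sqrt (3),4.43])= [ - 8, -7 ,-2*sqrt ( 10 ),-3* sqrt(3 ), - 2, - 4*sqrt(3 )/7,0, sqrt(17 ) /17,sqrt(3) /3 , sqrt(3),sqrt (6 ), 3.7,  sqrt ( 14 ), 4.43,  8, 8] 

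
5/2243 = 5/2243 =0.00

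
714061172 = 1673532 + 712387640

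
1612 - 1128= 484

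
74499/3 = 24833 = 24833.00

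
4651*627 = 2916177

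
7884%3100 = 1684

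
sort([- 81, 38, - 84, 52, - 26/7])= [  -  84,-81,- 26/7,38, 52]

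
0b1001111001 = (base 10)633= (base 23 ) 14c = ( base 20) 1bd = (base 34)il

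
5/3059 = 5/3059 = 0.00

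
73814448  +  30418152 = 104232600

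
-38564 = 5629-44193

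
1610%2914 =1610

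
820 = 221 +599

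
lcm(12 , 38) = 228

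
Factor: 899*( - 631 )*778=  - 2^1*29^1*31^1*389^1 * 631^1 = - 441335282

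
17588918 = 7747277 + 9841641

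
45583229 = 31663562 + 13919667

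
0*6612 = 0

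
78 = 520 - 442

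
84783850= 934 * 90775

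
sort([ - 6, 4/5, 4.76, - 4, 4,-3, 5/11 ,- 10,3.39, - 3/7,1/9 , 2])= [ - 10, - 6, -4, - 3, - 3/7, 1/9,5/11,4/5, 2 , 3.39, 4 , 4.76 ]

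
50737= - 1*( - 50737 )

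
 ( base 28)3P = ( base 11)9A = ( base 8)155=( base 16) 6d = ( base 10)109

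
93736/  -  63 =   -  1488+ 8/63= - 1487.87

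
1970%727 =516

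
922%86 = 62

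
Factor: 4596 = 2^2*3^1*383^1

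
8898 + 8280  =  17178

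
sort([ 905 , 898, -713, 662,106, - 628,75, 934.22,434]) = [ - 713,-628  ,  75,106,434 , 662, 898,905, 934.22 ] 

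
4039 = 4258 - 219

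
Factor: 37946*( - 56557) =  - 2^1*23^1*2459^1* 18973^1=- 2146111922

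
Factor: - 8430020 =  - 2^2*5^1*421501^1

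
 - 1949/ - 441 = 4 + 185/441 = 4.42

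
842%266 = 44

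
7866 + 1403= 9269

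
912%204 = 96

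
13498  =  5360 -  - 8138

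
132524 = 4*33131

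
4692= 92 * 51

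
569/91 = 569/91 = 6.25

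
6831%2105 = 516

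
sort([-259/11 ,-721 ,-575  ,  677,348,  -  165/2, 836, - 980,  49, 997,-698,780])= [ - 980,-721 ,-698, - 575, - 165/2, - 259/11, 49, 348,  677,780,836 , 997 ]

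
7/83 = 7/83= 0.08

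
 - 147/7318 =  - 1+7171/7318 = - 0.02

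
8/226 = 4/113 = 0.04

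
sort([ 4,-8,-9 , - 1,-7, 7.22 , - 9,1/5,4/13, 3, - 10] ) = [-10 , - 9, -9, - 8, - 7, - 1, 1/5,4/13, 3 , 4,7.22 ]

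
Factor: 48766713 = 3^1*16255571^1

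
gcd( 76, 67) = 1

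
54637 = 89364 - 34727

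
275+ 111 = 386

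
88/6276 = 22/1569= 0.01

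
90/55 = 1 + 7/11 = 1.64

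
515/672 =515/672  =  0.77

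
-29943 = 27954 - 57897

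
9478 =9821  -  343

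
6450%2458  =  1534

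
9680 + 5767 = 15447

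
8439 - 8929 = -490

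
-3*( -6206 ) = 18618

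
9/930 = 3/310 = 0.01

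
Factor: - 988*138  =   - 136344 = - 2^3*3^1*13^1*19^1 *23^1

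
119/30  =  3 + 29/30 = 3.97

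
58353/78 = 19451/26 = 748.12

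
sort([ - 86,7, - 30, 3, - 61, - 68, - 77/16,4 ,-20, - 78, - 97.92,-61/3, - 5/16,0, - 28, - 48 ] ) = [ - 97.92, - 86, - 78, - 68, - 61,-48, - 30,  -  28, - 61/3,-20 , - 77/16,-5/16, 0,3, 4, 7] 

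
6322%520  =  82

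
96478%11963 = 774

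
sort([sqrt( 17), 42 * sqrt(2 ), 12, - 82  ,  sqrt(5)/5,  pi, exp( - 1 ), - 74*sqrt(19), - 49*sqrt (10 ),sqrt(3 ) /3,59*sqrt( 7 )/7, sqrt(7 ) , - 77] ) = [ - 74*sqrt( 19 ),-49*sqrt(10 ),- 82,-77,exp( -1), sqrt( 5)/5, sqrt( 3) /3,sqrt(7 ), pi , sqrt(17 ), 12, 59*sqrt(7 )/7,42* sqrt( 2 ) ] 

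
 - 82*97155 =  - 7966710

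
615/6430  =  123/1286 = 0.10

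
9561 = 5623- -3938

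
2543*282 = 717126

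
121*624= 75504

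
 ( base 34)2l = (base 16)59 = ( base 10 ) 89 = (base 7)155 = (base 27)38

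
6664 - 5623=1041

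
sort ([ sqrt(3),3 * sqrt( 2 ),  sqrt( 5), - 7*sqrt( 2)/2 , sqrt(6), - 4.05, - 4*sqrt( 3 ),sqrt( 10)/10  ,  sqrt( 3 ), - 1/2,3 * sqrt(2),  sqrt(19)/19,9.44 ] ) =[ - 4 * sqrt( 3 ), - 7*sqrt( 2)/2, - 4.05, - 1/2,sqrt( 19) /19,  sqrt( 10 ) /10,sqrt(3),sqrt( 3) , sqrt(5), sqrt( 6),3*sqrt( 2 ),  3*sqrt( 2),9.44]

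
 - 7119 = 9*( - 791)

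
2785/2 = 1392 + 1/2 = 1392.50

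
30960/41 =755 + 5/41 = 755.12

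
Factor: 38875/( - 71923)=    - 5^3*71^( - 1 )*311^1*1013^( - 1)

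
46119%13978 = 4185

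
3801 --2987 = 6788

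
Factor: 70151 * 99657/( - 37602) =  - 776782023/4178 = - 2^ ( - 1 )*3^1*29^1*41^1 * 59^1*2089^ (  -  1)*3691^1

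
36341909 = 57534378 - 21192469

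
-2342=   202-2544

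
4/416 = 1/104 = 0.01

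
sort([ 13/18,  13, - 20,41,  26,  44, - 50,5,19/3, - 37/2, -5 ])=[-50,  -  20, - 37/2, - 5 , 13/18, 5,19/3, 13, 26,41,44] 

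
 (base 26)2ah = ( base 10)1629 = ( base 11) 1251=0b11001011101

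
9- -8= 17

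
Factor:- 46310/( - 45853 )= 2^1*5^1*11^1*421^1*45853^( - 1 )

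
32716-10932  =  21784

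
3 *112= 336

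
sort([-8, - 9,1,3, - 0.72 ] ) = [- 9,- 8,  -  0.72,  1,3]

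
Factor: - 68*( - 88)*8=2^8 * 11^1*17^1=47872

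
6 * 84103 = 504618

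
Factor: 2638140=2^2*3^1*5^1*43969^1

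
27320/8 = 3415 = 3415.00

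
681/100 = 6+81/100= 6.81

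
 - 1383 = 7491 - 8874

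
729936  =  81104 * 9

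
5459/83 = 65 + 64/83 = 65.77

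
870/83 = 10 + 40/83 =10.48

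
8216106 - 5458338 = 2757768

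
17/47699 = 17/47699   =  0.00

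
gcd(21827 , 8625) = 23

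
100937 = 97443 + 3494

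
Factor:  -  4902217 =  - 4902217^1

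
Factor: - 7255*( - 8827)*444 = 2^2*3^1* 5^1 * 7^1*13^1*37^1 * 97^1 * 1451^1 = 28433708940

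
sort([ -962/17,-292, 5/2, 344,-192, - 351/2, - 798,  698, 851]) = [-798, - 292,-192, - 351/2, - 962/17, 5/2 , 344, 698  ,  851] 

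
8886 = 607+8279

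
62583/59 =62583/59 = 1060.73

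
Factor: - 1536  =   - 2^9*3^1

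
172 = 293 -121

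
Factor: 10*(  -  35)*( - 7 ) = 2^1*5^2*7^2 = 2450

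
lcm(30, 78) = 390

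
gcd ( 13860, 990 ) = 990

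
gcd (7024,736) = 16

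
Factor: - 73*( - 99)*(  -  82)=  - 592614 = - 2^1*3^2*11^1*41^1 * 73^1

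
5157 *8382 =43225974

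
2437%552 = 229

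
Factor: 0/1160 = 0 = 0^1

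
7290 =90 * 81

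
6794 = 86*79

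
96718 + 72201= 168919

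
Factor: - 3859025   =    -  5^2*163^1*947^1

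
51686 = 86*601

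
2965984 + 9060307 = 12026291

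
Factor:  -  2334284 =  - 2^2*601^1*971^1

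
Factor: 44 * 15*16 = 10560  =  2^6*3^1*5^1 *11^1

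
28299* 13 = 367887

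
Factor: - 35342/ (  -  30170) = 41/35 =5^( - 1)*7^( - 1)*41^1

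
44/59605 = 44/59605 = 0.00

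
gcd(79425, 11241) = 9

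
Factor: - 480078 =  - 2^1*3^2*149^1*179^1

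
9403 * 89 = 836867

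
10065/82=122+ 61/82  =  122.74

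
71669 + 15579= 87248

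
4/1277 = 4/1277 = 0.00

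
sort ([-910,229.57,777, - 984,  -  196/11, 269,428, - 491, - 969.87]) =[- 984, - 969.87, - 910, - 491, - 196/11,229.57, 269,428,777]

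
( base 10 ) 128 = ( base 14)92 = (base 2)10000000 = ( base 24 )58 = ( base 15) 88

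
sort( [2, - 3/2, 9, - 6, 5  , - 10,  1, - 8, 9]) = [ -10, - 8, - 6, - 3/2, 1, 2 , 5,9, 9]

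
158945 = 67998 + 90947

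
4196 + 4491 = 8687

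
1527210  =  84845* 18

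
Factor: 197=197^1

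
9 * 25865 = 232785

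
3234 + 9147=12381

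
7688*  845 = 6496360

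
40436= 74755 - 34319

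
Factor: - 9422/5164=- 4711/2582  =  - 2^(  -  1)*7^1*  673^1*1291^(  -  1) 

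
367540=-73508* (-5 )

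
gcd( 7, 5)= 1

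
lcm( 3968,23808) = 23808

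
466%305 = 161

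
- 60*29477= - 1768620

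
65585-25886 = 39699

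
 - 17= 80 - 97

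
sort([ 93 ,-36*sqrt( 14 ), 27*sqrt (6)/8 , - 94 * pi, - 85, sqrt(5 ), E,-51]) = [ - 94 * pi, - 36  *sqrt( 14),-85,-51, sqrt(5),E,  27*sqrt( 6)/8,93 ]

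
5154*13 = 67002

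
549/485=549/485 = 1.13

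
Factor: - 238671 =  - 3^2*23^1*1153^1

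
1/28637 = 1/28637 = 0.00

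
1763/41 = 43 = 43.00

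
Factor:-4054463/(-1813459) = 7^1*23^1*25183^1*1813459^( - 1 )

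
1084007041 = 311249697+772757344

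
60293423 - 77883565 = -17590142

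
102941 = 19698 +83243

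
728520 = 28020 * 26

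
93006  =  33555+59451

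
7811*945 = 7381395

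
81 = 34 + 47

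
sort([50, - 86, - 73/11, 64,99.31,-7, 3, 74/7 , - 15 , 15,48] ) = [ - 86 ,-15,- 7 , - 73/11,3,74/7,15, 48 , 50, 64,99.31 ]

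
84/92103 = 28/30701 = 0.00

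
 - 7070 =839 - 7909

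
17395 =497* 35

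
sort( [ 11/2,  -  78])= [ - 78, 11/2] 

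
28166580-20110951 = 8055629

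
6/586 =3/293  =  0.01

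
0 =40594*0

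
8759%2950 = 2859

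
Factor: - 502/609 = -2^1*3^ (- 1) *7^(- 1)*29^( - 1) * 251^1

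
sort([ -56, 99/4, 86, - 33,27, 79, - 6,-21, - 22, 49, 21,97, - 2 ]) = [ - 56, - 33, - 22 ,- 21, - 6, - 2 , 21,99/4,27, 49, 79,86 , 97 ]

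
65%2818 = 65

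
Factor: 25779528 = 2^3*3^2*37^1*9677^1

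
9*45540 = 409860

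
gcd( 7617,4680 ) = 3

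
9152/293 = 31 + 69/293  =  31.24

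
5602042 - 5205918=396124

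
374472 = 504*743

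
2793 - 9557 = - 6764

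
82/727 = 82/727=0.11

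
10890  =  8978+1912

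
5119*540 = 2764260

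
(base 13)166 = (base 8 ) 375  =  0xFD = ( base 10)253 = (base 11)210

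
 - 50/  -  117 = 50/117=0.43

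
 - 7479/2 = - 7479/2 = -  3739.50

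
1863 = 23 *81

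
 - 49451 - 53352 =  - 102803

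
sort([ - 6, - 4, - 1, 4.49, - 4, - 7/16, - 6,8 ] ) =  [ - 6, - 6, - 4, - 4 ,- 1, - 7/16, 4.49,8]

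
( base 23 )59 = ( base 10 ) 124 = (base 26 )4K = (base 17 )75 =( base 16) 7c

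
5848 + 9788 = 15636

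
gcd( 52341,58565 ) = 1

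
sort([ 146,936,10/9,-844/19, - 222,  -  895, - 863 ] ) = [ - 895, - 863,-222, - 844/19, 10/9,146,936] 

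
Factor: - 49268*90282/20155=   -  4448013576/20155=- 2^3*  3^1*5^(  -  1 )*29^( - 1) * 41^1*109^1*113^1*139^( - 1 )*367^1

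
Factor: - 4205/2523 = -5/3 = - 3^ ( - 1 ) * 5^1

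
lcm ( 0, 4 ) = 0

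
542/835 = 542/835 = 0.65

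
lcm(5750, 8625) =17250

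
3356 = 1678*2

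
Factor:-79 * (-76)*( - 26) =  - 2^3 * 13^1 * 19^1*79^1=   - 156104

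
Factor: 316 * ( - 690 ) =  - 2^3 * 3^1*5^1*23^1*79^1 = - 218040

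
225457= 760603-535146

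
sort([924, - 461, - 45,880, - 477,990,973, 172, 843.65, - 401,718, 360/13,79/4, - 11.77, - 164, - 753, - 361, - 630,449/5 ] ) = [ - 753, - 630,-477, - 461, - 401,-361, - 164, - 45, - 11.77,79/4, 360/13,449/5,172, 718,843.65,880, 924,973,990]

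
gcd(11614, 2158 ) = 2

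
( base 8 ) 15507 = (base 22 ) E99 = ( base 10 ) 6983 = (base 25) b48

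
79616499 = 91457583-11841084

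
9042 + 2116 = 11158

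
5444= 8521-3077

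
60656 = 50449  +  10207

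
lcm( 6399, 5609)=454329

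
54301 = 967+53334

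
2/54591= 2/54591 = 0.00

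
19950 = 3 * 6650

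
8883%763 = 490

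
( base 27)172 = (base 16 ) 398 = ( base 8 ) 1630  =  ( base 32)so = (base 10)920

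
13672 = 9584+4088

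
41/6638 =41/6638= 0.01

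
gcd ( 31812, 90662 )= 22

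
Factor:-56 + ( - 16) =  - 2^3*3^2= - 72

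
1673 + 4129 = 5802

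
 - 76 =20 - 96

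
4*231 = 924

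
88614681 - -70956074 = 159570755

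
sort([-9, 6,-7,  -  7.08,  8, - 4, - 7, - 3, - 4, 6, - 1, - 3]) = [ - 9, - 7.08, - 7 , - 7,-4, - 4,  -  3, -3, - 1,6,6 , 8 ]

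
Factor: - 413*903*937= - 349443843=-  3^1*7^2*  43^1*59^1*937^1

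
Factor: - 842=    - 2^1*421^1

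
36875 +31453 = 68328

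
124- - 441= 565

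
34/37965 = 34/37965 = 0.00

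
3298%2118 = 1180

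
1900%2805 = 1900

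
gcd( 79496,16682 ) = 38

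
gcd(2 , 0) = 2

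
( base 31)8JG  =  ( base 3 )102101011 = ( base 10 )8293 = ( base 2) 10000001100101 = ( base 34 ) 75v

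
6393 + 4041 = 10434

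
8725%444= 289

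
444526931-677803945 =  - 233277014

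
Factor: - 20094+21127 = 1033 = 1033^1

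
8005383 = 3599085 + 4406298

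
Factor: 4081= 7^1*11^1*53^1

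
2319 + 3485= 5804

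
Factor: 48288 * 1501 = 72480288 = 2^5*3^1*19^1*79^1*503^1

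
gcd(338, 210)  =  2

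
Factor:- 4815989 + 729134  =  -3^4*5^1*10091^1 = - 4086855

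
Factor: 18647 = 29^1*643^1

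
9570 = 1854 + 7716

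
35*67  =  2345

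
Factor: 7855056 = 2^4 * 3^4*11^1*19^1 * 29^1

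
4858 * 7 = 34006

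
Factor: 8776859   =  7^1*13^1*43^1*2243^1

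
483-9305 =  - 8822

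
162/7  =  23 + 1/7 = 23.14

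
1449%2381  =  1449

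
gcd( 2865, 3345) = 15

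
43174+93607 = 136781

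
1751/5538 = 1751/5538  =  0.32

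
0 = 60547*0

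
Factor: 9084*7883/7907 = 71609172/7907 = 2^2 * 3^1 * 757^1*7883^1*7907^( - 1) 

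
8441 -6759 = 1682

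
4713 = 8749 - 4036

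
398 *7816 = 3110768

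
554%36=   14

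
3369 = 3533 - 164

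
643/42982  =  643/42982 = 0.01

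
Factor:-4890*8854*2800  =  -2^6*3^1* 5^3*7^1*19^1*163^1*233^1 = - 121228968000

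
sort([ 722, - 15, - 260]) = [-260 , - 15,722] 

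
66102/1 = 66102 = 66102.00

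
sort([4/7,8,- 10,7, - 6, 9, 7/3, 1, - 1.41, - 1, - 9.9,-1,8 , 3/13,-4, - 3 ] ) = [-10, - 9.9,-6, - 4 ,-3, - 1.41, - 1, - 1,3/13,4/7, 1,7/3,  7,  8,8 , 9] 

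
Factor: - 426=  - 2^1*3^1*71^1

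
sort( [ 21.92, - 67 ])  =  [ - 67,21.92]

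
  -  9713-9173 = -18886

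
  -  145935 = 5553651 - 5699586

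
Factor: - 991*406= - 402346 = -2^1*7^1* 29^1*991^1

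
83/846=83/846 = 0.10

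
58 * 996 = 57768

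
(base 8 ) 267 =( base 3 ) 20210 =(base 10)183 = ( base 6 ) 503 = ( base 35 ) 58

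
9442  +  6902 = 16344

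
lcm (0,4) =0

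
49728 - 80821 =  - 31093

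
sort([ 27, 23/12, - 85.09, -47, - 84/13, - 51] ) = [ - 85.09 , - 51, - 47, - 84/13,23/12,27] 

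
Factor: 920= 2^3*5^1*23^1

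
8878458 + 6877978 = 15756436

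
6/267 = 2/89 = 0.02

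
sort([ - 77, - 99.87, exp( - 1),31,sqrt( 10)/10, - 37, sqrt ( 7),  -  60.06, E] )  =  [ - 99.87, - 77,  -  60.06, - 37,  sqrt( 10 )/10,exp( - 1 ),sqrt( 7),E, 31] 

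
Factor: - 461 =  - 461^1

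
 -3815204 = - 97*39332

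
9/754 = 9/754= 0.01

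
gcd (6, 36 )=6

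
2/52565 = 2/52565 = 0.00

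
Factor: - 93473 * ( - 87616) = 2^6*37^2*211^1*443^1 = 8189730368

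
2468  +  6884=9352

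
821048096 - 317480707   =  503567389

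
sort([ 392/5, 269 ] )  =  [392/5, 269] 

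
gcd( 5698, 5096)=14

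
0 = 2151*0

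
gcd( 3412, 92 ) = 4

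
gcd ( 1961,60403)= 1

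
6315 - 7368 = -1053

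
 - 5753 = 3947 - 9700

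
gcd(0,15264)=15264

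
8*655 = 5240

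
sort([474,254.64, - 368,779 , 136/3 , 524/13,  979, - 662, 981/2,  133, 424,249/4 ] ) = [ - 662, - 368, 524/13,  136/3,249/4,133, 254.64, 424, 474, 981/2, 779, 979] 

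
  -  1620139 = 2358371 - 3978510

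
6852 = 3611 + 3241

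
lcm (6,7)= 42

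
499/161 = 3 + 16/161 = 3.10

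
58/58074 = 29/29037 = 0.00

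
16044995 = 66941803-50896808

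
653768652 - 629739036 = 24029616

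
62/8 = 31/4= 7.75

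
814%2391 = 814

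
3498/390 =583/65 = 8.97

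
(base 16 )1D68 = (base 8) 16550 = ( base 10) 7528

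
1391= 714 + 677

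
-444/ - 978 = 74/163 = 0.45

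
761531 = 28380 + 733151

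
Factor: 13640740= 2^2*5^1 * 682037^1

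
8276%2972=2332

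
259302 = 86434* 3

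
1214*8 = 9712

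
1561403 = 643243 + 918160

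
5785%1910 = 55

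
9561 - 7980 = 1581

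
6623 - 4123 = 2500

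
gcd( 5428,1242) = 46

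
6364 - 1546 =4818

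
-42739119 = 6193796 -48932915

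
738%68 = 58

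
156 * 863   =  134628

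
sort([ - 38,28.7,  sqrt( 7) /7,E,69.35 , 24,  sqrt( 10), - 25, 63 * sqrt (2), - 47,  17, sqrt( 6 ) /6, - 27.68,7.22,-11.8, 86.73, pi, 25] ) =[ - 47,-38, - 27.68, - 25,-11.8,  sqrt( 7) /7,sqrt( 6 )/6,E,pi, sqrt( 10),  7.22, 17,24,25,28.7, 69.35, 86.73 , 63*sqrt( 2)]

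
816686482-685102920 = 131583562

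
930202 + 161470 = 1091672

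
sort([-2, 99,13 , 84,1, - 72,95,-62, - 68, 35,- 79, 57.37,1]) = [ - 79,  -  72, - 68, - 62 , - 2,  1, 1,13, 35, 57.37, 84, 95, 99 ]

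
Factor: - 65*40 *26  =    -  67600 = -2^4*5^2 * 13^2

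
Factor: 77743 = 77743^1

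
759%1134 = 759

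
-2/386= - 1/193  =  - 0.01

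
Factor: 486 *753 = 365958=2^1*3^6*251^1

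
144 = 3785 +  - 3641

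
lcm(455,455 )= 455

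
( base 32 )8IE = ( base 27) C17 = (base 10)8782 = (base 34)7ka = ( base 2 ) 10001001001110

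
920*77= 70840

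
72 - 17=55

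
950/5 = 190 = 190.00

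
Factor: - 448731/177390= - 683/270  =  - 2^( - 1 )*3^(  -  3)* 5^( - 1 )*683^1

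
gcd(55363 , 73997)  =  77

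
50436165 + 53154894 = 103591059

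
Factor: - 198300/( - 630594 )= 50/159  =  2^1*3^ ( - 1)*5^2*53^(-1 )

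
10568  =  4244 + 6324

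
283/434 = 283/434 = 0.65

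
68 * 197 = 13396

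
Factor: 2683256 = 2^3*19^1*127^1*139^1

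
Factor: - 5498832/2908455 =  - 2^4*5^( - 1)*11^( - 1 ) *109^1 *1051^1*17627^( - 1 ) = -  1832944/969485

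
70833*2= 141666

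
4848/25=193 + 23/25 = 193.92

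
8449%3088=2273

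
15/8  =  15/8 = 1.88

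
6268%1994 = 286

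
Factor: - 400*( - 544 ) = 217600 = 2^9*5^2*17^1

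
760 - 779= - 19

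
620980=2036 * 305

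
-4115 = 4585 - 8700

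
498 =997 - 499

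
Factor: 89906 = 2^1*44953^1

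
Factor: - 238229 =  - 238229^1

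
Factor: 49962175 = 5^2*47^1*101^1*421^1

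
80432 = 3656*22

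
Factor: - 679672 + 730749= 51077 = 13^1*3929^1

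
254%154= 100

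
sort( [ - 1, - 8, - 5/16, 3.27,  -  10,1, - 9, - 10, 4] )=[ - 10,  -  10,  -  9, - 8,-1,-5/16  ,  1 , 3.27,4] 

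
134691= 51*2641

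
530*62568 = 33161040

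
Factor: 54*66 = 3564 = 2^2 * 3^4*11^1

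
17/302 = 17/302 =0.06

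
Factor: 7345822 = 2^1*11^1*31^1*10771^1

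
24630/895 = 27 + 93/179 = 27.52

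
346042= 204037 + 142005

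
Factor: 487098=2^1*3^2*27061^1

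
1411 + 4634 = 6045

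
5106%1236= 162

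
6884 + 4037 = 10921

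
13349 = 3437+9912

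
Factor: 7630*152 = 2^4*5^1*7^1*19^1*109^1 = 1159760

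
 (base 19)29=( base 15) 32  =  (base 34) 1d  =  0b101111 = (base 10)47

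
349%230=119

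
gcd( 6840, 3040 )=760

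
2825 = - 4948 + 7773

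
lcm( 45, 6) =90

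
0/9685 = 0 = 0.00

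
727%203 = 118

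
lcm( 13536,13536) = 13536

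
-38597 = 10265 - 48862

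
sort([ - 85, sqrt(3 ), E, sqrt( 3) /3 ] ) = [-85,sqrt (3)/3,  sqrt( 3), E] 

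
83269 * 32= 2664608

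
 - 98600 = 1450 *( - 68)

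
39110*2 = 78220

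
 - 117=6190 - 6307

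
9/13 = 9/13=   0.69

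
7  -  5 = 2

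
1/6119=1/6119 = 0.00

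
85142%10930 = 8632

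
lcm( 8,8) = 8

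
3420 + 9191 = 12611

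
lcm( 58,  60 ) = 1740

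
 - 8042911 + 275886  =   - 7767025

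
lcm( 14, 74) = 518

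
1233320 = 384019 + 849301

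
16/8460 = 4/2115 = 0.00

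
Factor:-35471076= - 2^2 * 3^1*2955923^1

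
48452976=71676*676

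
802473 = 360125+442348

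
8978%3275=2428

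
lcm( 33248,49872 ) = 99744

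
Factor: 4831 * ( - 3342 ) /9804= - 2690867/1634= - 2^( - 1)*19^( - 1 ) * 43^ (-1 )*557^1*4831^1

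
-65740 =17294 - 83034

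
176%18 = 14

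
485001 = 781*621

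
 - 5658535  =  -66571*85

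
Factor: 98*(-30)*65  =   - 191100 = - 2^2 * 3^1*5^2*7^2*13^1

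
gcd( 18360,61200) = 6120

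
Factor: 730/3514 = 5^1*7^( - 1)*73^1*251^ ( - 1 ) = 365/1757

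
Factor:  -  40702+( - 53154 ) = -93856 = - 2^5*7^1*419^1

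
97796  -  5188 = 92608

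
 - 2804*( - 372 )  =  1043088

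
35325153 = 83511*423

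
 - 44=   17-61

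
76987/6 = 12831+1/6 = 12831.17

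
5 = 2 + 3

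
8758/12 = 729 + 5/6 = 729.83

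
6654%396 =318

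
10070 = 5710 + 4360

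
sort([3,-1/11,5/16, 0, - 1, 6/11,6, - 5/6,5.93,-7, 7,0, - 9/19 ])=[  -  7,-1, - 5/6, - 9/19,-1/11, 0, 0,5/16,  6/11,  3,5.93, 6, 7 ]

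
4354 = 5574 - 1220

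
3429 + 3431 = 6860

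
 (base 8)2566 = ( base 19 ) 3gb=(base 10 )1398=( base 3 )1220210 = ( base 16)576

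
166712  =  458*364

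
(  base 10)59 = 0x3B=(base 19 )32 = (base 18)35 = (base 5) 214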